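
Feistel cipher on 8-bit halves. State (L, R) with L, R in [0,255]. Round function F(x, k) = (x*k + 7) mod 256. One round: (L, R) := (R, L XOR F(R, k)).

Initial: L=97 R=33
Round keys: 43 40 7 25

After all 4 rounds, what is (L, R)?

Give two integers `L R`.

Round 1 (k=43): L=33 R=243
Round 2 (k=40): L=243 R=222
Round 3 (k=7): L=222 R=234
Round 4 (k=25): L=234 R=63

Answer: 234 63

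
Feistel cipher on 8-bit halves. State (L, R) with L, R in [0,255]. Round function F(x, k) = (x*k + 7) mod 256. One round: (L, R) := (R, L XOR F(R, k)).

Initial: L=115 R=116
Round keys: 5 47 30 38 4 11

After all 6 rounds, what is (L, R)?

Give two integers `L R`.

Answer: 86 95

Derivation:
Round 1 (k=5): L=116 R=56
Round 2 (k=47): L=56 R=59
Round 3 (k=30): L=59 R=201
Round 4 (k=38): L=201 R=230
Round 5 (k=4): L=230 R=86
Round 6 (k=11): L=86 R=95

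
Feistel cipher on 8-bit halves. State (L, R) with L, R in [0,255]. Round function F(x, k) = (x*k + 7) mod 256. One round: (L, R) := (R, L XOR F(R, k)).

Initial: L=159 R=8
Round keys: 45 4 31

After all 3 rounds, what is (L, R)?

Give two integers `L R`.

Round 1 (k=45): L=8 R=240
Round 2 (k=4): L=240 R=207
Round 3 (k=31): L=207 R=232

Answer: 207 232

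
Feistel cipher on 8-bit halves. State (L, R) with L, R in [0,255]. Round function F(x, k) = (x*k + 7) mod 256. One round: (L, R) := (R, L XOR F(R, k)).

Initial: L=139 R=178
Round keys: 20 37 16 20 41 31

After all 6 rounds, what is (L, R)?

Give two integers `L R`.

Answer: 146 127

Derivation:
Round 1 (k=20): L=178 R=100
Round 2 (k=37): L=100 R=201
Round 3 (k=16): L=201 R=243
Round 4 (k=20): L=243 R=202
Round 5 (k=41): L=202 R=146
Round 6 (k=31): L=146 R=127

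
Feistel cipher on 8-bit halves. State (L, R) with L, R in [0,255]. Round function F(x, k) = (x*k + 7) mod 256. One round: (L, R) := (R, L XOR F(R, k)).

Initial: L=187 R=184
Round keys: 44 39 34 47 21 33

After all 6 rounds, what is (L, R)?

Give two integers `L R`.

Round 1 (k=44): L=184 R=28
Round 2 (k=39): L=28 R=243
Round 3 (k=34): L=243 R=81
Round 4 (k=47): L=81 R=21
Round 5 (k=21): L=21 R=145
Round 6 (k=33): L=145 R=173

Answer: 145 173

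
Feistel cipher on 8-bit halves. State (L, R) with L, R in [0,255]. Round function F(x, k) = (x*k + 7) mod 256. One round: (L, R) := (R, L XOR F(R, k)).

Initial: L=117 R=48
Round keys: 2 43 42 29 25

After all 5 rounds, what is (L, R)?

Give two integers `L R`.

Answer: 43 33

Derivation:
Round 1 (k=2): L=48 R=18
Round 2 (k=43): L=18 R=61
Round 3 (k=42): L=61 R=27
Round 4 (k=29): L=27 R=43
Round 5 (k=25): L=43 R=33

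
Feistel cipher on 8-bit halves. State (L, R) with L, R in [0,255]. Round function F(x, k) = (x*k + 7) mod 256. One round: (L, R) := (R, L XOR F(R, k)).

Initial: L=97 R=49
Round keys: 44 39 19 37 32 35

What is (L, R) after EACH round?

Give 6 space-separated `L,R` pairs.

Round 1 (k=44): L=49 R=18
Round 2 (k=39): L=18 R=244
Round 3 (k=19): L=244 R=49
Round 4 (k=37): L=49 R=232
Round 5 (k=32): L=232 R=54
Round 6 (k=35): L=54 R=129

Answer: 49,18 18,244 244,49 49,232 232,54 54,129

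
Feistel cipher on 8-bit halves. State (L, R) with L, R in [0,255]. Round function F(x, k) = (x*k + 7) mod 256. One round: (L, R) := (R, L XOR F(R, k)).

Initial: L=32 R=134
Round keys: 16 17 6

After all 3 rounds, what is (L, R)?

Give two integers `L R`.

Round 1 (k=16): L=134 R=71
Round 2 (k=17): L=71 R=56
Round 3 (k=6): L=56 R=16

Answer: 56 16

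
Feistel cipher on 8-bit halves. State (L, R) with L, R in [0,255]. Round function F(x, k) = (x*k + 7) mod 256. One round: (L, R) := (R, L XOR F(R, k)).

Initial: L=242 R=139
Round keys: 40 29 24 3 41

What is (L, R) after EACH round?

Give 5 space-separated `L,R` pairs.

Round 1 (k=40): L=139 R=77
Round 2 (k=29): L=77 R=75
Round 3 (k=24): L=75 R=66
Round 4 (k=3): L=66 R=134
Round 5 (k=41): L=134 R=63

Answer: 139,77 77,75 75,66 66,134 134,63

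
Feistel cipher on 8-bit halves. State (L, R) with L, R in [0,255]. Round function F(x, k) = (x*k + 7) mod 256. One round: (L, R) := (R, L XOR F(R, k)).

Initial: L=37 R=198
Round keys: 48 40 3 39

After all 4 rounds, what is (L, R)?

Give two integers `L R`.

Round 1 (k=48): L=198 R=2
Round 2 (k=40): L=2 R=145
Round 3 (k=3): L=145 R=184
Round 4 (k=39): L=184 R=158

Answer: 184 158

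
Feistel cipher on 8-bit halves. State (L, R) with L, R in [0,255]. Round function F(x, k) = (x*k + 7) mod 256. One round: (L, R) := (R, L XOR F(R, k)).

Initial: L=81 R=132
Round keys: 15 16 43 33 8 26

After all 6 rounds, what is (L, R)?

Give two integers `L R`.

Round 1 (k=15): L=132 R=146
Round 2 (k=16): L=146 R=163
Round 3 (k=43): L=163 R=250
Round 4 (k=33): L=250 R=226
Round 5 (k=8): L=226 R=237
Round 6 (k=26): L=237 R=251

Answer: 237 251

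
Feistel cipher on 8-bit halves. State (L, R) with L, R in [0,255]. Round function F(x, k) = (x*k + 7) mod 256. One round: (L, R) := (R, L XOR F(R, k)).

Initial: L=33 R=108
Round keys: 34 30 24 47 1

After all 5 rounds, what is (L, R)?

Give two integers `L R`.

Round 1 (k=34): L=108 R=126
Round 2 (k=30): L=126 R=167
Round 3 (k=24): L=167 R=209
Round 4 (k=47): L=209 R=193
Round 5 (k=1): L=193 R=25

Answer: 193 25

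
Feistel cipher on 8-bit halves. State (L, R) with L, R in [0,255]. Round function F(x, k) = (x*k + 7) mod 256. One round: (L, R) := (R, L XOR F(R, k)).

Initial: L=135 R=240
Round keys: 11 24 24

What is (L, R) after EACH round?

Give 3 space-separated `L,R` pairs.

Answer: 240,208 208,119 119,255

Derivation:
Round 1 (k=11): L=240 R=208
Round 2 (k=24): L=208 R=119
Round 3 (k=24): L=119 R=255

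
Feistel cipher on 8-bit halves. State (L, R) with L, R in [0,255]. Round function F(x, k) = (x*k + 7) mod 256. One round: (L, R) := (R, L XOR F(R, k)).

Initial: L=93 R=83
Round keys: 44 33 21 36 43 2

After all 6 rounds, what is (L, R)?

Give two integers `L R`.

Answer: 157 156

Derivation:
Round 1 (k=44): L=83 R=22
Round 2 (k=33): L=22 R=142
Round 3 (k=21): L=142 R=187
Round 4 (k=36): L=187 R=221
Round 5 (k=43): L=221 R=157
Round 6 (k=2): L=157 R=156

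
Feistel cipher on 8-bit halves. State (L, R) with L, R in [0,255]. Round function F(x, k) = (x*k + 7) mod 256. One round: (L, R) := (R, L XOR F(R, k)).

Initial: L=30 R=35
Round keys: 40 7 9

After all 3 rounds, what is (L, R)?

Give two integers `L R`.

Answer: 141 157

Derivation:
Round 1 (k=40): L=35 R=97
Round 2 (k=7): L=97 R=141
Round 3 (k=9): L=141 R=157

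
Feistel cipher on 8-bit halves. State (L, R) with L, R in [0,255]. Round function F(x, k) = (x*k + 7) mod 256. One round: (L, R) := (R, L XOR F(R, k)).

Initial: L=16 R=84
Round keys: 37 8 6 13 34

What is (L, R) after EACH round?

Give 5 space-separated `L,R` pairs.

Round 1 (k=37): L=84 R=59
Round 2 (k=8): L=59 R=139
Round 3 (k=6): L=139 R=114
Round 4 (k=13): L=114 R=90
Round 5 (k=34): L=90 R=137

Answer: 84,59 59,139 139,114 114,90 90,137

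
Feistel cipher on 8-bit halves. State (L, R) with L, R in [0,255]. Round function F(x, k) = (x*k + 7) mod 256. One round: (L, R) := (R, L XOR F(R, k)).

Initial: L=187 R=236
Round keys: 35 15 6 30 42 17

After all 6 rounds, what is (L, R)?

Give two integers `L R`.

Answer: 74 255

Derivation:
Round 1 (k=35): L=236 R=240
Round 2 (k=15): L=240 R=251
Round 3 (k=6): L=251 R=25
Round 4 (k=30): L=25 R=14
Round 5 (k=42): L=14 R=74
Round 6 (k=17): L=74 R=255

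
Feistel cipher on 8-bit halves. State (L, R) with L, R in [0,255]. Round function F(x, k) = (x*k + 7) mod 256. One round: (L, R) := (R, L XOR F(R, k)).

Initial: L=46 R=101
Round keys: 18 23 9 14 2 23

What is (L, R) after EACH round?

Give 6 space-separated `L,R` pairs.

Answer: 101,15 15,5 5,59 59,68 68,180 180,119

Derivation:
Round 1 (k=18): L=101 R=15
Round 2 (k=23): L=15 R=5
Round 3 (k=9): L=5 R=59
Round 4 (k=14): L=59 R=68
Round 5 (k=2): L=68 R=180
Round 6 (k=23): L=180 R=119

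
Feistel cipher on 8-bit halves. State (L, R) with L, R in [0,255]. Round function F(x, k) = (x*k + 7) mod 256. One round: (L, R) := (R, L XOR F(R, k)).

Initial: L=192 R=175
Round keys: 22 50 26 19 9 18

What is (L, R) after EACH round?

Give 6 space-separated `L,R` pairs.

Answer: 175,209 209,118 118,210 210,235 235,152 152,92

Derivation:
Round 1 (k=22): L=175 R=209
Round 2 (k=50): L=209 R=118
Round 3 (k=26): L=118 R=210
Round 4 (k=19): L=210 R=235
Round 5 (k=9): L=235 R=152
Round 6 (k=18): L=152 R=92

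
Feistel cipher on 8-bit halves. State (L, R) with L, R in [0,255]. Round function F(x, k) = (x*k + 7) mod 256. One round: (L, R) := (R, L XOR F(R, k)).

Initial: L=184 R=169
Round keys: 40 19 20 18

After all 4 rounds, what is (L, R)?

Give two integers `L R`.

Round 1 (k=40): L=169 R=215
Round 2 (k=19): L=215 R=85
Round 3 (k=20): L=85 R=124
Round 4 (k=18): L=124 R=234

Answer: 124 234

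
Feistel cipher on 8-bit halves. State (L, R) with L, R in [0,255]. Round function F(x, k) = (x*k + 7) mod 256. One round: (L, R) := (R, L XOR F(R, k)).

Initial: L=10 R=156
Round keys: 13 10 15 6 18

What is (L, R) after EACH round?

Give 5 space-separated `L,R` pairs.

Answer: 156,249 249,93 93,131 131,68 68,76

Derivation:
Round 1 (k=13): L=156 R=249
Round 2 (k=10): L=249 R=93
Round 3 (k=15): L=93 R=131
Round 4 (k=6): L=131 R=68
Round 5 (k=18): L=68 R=76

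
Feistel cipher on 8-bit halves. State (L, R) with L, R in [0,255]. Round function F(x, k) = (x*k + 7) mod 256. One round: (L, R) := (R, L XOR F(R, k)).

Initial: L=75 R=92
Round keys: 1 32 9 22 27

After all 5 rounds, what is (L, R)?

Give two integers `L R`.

Answer: 200 13

Derivation:
Round 1 (k=1): L=92 R=40
Round 2 (k=32): L=40 R=91
Round 3 (k=9): L=91 R=18
Round 4 (k=22): L=18 R=200
Round 5 (k=27): L=200 R=13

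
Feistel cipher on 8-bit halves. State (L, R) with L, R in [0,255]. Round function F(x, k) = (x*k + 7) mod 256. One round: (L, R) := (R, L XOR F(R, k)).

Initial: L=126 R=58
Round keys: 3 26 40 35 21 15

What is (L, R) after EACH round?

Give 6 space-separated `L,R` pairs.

Answer: 58,203 203,159 159,20 20,92 92,135 135,172

Derivation:
Round 1 (k=3): L=58 R=203
Round 2 (k=26): L=203 R=159
Round 3 (k=40): L=159 R=20
Round 4 (k=35): L=20 R=92
Round 5 (k=21): L=92 R=135
Round 6 (k=15): L=135 R=172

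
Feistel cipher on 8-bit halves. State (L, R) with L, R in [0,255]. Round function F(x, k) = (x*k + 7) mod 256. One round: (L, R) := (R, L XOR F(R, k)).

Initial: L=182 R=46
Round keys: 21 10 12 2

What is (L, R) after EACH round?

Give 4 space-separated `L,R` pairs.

Answer: 46,123 123,251 251,176 176,156

Derivation:
Round 1 (k=21): L=46 R=123
Round 2 (k=10): L=123 R=251
Round 3 (k=12): L=251 R=176
Round 4 (k=2): L=176 R=156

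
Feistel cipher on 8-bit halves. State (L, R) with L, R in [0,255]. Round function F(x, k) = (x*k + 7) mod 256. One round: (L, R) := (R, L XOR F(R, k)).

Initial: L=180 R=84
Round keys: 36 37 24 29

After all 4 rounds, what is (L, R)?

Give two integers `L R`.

Answer: 84 137

Derivation:
Round 1 (k=36): L=84 R=99
Round 2 (k=37): L=99 R=2
Round 3 (k=24): L=2 R=84
Round 4 (k=29): L=84 R=137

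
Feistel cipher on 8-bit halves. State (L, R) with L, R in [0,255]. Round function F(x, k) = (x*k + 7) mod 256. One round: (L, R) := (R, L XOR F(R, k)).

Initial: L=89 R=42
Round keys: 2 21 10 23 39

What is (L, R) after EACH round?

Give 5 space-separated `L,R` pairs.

Answer: 42,2 2,27 27,23 23,3 3,107

Derivation:
Round 1 (k=2): L=42 R=2
Round 2 (k=21): L=2 R=27
Round 3 (k=10): L=27 R=23
Round 4 (k=23): L=23 R=3
Round 5 (k=39): L=3 R=107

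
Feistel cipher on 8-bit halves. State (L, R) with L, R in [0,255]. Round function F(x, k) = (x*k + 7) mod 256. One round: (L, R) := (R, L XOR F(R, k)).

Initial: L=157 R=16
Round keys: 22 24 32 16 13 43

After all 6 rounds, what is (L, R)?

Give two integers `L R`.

Round 1 (k=22): L=16 R=250
Round 2 (k=24): L=250 R=103
Round 3 (k=32): L=103 R=29
Round 4 (k=16): L=29 R=176
Round 5 (k=13): L=176 R=234
Round 6 (k=43): L=234 R=229

Answer: 234 229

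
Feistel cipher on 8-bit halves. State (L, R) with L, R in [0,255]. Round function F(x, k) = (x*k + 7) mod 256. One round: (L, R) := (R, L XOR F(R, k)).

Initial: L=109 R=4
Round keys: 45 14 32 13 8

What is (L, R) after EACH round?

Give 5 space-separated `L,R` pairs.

Answer: 4,214 214,191 191,49 49,59 59,238

Derivation:
Round 1 (k=45): L=4 R=214
Round 2 (k=14): L=214 R=191
Round 3 (k=32): L=191 R=49
Round 4 (k=13): L=49 R=59
Round 5 (k=8): L=59 R=238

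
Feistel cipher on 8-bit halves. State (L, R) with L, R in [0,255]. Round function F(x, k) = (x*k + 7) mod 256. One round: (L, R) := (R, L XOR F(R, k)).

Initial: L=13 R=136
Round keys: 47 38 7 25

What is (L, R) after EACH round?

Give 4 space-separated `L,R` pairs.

Answer: 136,242 242,123 123,150 150,214

Derivation:
Round 1 (k=47): L=136 R=242
Round 2 (k=38): L=242 R=123
Round 3 (k=7): L=123 R=150
Round 4 (k=25): L=150 R=214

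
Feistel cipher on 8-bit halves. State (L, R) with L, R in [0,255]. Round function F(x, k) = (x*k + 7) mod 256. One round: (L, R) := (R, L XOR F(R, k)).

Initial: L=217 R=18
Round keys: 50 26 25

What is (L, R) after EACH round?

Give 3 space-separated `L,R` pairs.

Answer: 18,82 82,73 73,122

Derivation:
Round 1 (k=50): L=18 R=82
Round 2 (k=26): L=82 R=73
Round 3 (k=25): L=73 R=122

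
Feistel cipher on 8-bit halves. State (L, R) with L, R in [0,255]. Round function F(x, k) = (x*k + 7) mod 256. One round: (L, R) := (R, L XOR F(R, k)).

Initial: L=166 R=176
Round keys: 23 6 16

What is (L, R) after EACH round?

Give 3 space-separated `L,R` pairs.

Answer: 176,113 113,29 29,166

Derivation:
Round 1 (k=23): L=176 R=113
Round 2 (k=6): L=113 R=29
Round 3 (k=16): L=29 R=166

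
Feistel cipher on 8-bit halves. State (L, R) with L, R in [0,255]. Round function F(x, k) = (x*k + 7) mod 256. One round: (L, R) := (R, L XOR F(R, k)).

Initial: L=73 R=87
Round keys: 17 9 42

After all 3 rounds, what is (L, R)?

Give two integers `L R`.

Round 1 (k=17): L=87 R=135
Round 2 (k=9): L=135 R=145
Round 3 (k=42): L=145 R=86

Answer: 145 86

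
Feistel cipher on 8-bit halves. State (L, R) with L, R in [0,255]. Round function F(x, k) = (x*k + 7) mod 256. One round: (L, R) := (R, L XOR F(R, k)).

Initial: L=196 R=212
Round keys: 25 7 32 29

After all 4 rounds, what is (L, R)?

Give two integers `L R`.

Round 1 (k=25): L=212 R=127
Round 2 (k=7): L=127 R=84
Round 3 (k=32): L=84 R=248
Round 4 (k=29): L=248 R=75

Answer: 248 75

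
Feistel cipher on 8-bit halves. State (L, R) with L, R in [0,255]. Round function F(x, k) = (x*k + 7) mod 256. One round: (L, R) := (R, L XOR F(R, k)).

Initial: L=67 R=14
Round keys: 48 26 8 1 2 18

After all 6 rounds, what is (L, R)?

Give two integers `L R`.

Round 1 (k=48): L=14 R=228
Round 2 (k=26): L=228 R=33
Round 3 (k=8): L=33 R=235
Round 4 (k=1): L=235 R=211
Round 5 (k=2): L=211 R=70
Round 6 (k=18): L=70 R=32

Answer: 70 32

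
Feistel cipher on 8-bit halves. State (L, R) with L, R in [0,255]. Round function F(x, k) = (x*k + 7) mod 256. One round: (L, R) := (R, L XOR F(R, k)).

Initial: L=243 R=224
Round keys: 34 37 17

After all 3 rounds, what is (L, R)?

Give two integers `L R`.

Round 1 (k=34): L=224 R=52
Round 2 (k=37): L=52 R=107
Round 3 (k=17): L=107 R=22

Answer: 107 22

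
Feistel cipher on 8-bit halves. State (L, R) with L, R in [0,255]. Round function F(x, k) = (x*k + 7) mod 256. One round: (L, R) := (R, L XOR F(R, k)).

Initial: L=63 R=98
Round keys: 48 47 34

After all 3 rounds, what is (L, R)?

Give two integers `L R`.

Answer: 77 25

Derivation:
Round 1 (k=48): L=98 R=88
Round 2 (k=47): L=88 R=77
Round 3 (k=34): L=77 R=25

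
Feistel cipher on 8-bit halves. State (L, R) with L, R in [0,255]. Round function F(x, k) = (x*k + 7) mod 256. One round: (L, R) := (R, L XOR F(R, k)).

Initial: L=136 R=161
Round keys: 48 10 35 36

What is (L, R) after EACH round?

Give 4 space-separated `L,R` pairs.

Answer: 161,191 191,220 220,164 164,203

Derivation:
Round 1 (k=48): L=161 R=191
Round 2 (k=10): L=191 R=220
Round 3 (k=35): L=220 R=164
Round 4 (k=36): L=164 R=203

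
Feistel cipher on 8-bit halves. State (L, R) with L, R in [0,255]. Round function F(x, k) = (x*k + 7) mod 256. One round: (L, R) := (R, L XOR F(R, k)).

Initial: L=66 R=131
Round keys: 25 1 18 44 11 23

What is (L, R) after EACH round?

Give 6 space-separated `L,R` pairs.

Answer: 131,144 144,20 20,255 255,207 207,19 19,115

Derivation:
Round 1 (k=25): L=131 R=144
Round 2 (k=1): L=144 R=20
Round 3 (k=18): L=20 R=255
Round 4 (k=44): L=255 R=207
Round 5 (k=11): L=207 R=19
Round 6 (k=23): L=19 R=115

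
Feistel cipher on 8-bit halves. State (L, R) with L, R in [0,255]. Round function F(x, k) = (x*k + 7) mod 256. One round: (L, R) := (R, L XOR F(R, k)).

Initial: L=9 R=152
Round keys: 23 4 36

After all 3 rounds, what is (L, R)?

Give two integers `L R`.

Answer: 7 165

Derivation:
Round 1 (k=23): L=152 R=166
Round 2 (k=4): L=166 R=7
Round 3 (k=36): L=7 R=165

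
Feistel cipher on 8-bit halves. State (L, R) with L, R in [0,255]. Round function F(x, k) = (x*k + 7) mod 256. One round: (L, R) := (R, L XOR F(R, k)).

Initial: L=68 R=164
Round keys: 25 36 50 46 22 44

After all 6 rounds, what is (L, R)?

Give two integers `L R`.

Answer: 149 183

Derivation:
Round 1 (k=25): L=164 R=79
Round 2 (k=36): L=79 R=135
Round 3 (k=50): L=135 R=42
Round 4 (k=46): L=42 R=20
Round 5 (k=22): L=20 R=149
Round 6 (k=44): L=149 R=183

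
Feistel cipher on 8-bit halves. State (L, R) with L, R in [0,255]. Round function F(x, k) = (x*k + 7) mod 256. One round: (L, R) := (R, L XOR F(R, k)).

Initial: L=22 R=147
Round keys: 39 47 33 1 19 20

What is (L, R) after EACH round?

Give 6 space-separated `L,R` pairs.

Round 1 (k=39): L=147 R=122
Round 2 (k=47): L=122 R=254
Round 3 (k=33): L=254 R=191
Round 4 (k=1): L=191 R=56
Round 5 (k=19): L=56 R=144
Round 6 (k=20): L=144 R=127

Answer: 147,122 122,254 254,191 191,56 56,144 144,127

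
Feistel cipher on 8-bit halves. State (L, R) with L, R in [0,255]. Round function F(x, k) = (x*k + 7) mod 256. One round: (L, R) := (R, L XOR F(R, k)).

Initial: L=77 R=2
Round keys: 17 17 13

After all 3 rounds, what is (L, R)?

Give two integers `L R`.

Round 1 (k=17): L=2 R=100
Round 2 (k=17): L=100 R=169
Round 3 (k=13): L=169 R=248

Answer: 169 248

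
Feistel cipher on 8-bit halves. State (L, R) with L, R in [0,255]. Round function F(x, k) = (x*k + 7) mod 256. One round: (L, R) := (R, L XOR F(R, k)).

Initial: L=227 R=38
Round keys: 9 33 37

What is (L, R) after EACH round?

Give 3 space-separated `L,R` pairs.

Answer: 38,190 190,163 163,40

Derivation:
Round 1 (k=9): L=38 R=190
Round 2 (k=33): L=190 R=163
Round 3 (k=37): L=163 R=40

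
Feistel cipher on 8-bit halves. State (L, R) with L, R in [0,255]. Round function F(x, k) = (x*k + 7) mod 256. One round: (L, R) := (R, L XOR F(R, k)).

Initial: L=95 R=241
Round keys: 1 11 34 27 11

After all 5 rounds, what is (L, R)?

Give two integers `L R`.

Round 1 (k=1): L=241 R=167
Round 2 (k=11): L=167 R=197
Round 3 (k=34): L=197 R=150
Round 4 (k=27): L=150 R=28
Round 5 (k=11): L=28 R=173

Answer: 28 173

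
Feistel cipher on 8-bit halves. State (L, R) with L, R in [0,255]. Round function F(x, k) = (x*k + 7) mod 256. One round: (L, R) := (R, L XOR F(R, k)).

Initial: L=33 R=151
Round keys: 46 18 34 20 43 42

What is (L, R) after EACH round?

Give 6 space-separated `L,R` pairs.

Round 1 (k=46): L=151 R=8
Round 2 (k=18): L=8 R=0
Round 3 (k=34): L=0 R=15
Round 4 (k=20): L=15 R=51
Round 5 (k=43): L=51 R=151
Round 6 (k=42): L=151 R=254

Answer: 151,8 8,0 0,15 15,51 51,151 151,254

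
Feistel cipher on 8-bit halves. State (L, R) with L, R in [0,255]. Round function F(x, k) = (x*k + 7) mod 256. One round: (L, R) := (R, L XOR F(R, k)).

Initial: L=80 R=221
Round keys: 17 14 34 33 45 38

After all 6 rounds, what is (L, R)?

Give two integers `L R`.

Round 1 (k=17): L=221 R=228
Round 2 (k=14): L=228 R=162
Round 3 (k=34): L=162 R=111
Round 4 (k=33): L=111 R=244
Round 5 (k=45): L=244 R=132
Round 6 (k=38): L=132 R=107

Answer: 132 107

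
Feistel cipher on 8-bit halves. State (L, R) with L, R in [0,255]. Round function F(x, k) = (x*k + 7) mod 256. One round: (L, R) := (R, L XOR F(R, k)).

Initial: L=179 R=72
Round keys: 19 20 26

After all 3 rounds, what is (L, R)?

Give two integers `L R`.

Answer: 63 129

Derivation:
Round 1 (k=19): L=72 R=236
Round 2 (k=20): L=236 R=63
Round 3 (k=26): L=63 R=129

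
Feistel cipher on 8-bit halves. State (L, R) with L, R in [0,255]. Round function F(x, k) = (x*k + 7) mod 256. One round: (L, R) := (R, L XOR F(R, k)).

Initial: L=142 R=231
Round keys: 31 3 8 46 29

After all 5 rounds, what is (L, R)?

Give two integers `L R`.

Answer: 19 23

Derivation:
Round 1 (k=31): L=231 R=142
Round 2 (k=3): L=142 R=86
Round 3 (k=8): L=86 R=57
Round 4 (k=46): L=57 R=19
Round 5 (k=29): L=19 R=23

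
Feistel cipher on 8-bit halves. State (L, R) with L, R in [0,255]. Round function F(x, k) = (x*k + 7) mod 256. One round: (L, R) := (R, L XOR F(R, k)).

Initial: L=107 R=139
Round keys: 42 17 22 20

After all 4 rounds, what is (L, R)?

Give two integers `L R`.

Answer: 69 69

Derivation:
Round 1 (k=42): L=139 R=190
Round 2 (k=17): L=190 R=46
Round 3 (k=22): L=46 R=69
Round 4 (k=20): L=69 R=69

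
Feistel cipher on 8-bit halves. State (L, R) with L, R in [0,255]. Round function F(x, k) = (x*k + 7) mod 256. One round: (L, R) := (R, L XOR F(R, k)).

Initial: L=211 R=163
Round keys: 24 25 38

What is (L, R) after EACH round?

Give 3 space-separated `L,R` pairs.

Round 1 (k=24): L=163 R=156
Round 2 (k=25): L=156 R=224
Round 3 (k=38): L=224 R=219

Answer: 163,156 156,224 224,219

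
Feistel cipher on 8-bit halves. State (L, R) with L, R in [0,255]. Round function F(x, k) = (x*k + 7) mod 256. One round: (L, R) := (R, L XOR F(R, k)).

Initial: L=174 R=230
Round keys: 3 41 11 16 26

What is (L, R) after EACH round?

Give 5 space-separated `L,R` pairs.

Round 1 (k=3): L=230 R=23
Round 2 (k=41): L=23 R=80
Round 3 (k=11): L=80 R=96
Round 4 (k=16): L=96 R=87
Round 5 (k=26): L=87 R=189

Answer: 230,23 23,80 80,96 96,87 87,189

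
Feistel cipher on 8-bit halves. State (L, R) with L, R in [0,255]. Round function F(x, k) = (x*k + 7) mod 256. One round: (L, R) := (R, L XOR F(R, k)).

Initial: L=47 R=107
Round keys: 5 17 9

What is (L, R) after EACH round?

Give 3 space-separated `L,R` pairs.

Answer: 107,49 49,35 35,115

Derivation:
Round 1 (k=5): L=107 R=49
Round 2 (k=17): L=49 R=35
Round 3 (k=9): L=35 R=115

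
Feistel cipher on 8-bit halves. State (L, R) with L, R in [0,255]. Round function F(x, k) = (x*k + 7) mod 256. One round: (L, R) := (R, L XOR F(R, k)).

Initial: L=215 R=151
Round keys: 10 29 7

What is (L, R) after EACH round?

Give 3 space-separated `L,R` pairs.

Round 1 (k=10): L=151 R=58
Round 2 (k=29): L=58 R=14
Round 3 (k=7): L=14 R=83

Answer: 151,58 58,14 14,83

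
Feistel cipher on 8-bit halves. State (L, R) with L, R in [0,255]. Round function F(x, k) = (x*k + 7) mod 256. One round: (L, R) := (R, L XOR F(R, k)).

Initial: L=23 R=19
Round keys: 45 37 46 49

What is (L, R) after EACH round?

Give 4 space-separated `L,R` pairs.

Round 1 (k=45): L=19 R=73
Round 2 (k=37): L=73 R=135
Round 3 (k=46): L=135 R=0
Round 4 (k=49): L=0 R=128

Answer: 19,73 73,135 135,0 0,128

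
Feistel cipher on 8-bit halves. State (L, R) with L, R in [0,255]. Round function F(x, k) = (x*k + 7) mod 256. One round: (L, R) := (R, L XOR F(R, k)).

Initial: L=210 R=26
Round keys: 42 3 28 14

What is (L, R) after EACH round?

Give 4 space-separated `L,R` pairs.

Round 1 (k=42): L=26 R=153
Round 2 (k=3): L=153 R=200
Round 3 (k=28): L=200 R=126
Round 4 (k=14): L=126 R=35

Answer: 26,153 153,200 200,126 126,35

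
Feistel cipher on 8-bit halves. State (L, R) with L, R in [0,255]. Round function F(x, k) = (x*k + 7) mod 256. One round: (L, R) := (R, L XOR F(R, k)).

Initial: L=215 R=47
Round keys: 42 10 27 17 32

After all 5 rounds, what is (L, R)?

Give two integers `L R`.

Answer: 180 158

Derivation:
Round 1 (k=42): L=47 R=106
Round 2 (k=10): L=106 R=4
Round 3 (k=27): L=4 R=25
Round 4 (k=17): L=25 R=180
Round 5 (k=32): L=180 R=158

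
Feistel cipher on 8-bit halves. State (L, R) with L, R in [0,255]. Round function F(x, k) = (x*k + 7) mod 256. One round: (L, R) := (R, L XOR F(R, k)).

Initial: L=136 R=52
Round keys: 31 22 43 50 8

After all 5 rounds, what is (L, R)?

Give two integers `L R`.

Round 1 (k=31): L=52 R=219
Round 2 (k=22): L=219 R=237
Round 3 (k=43): L=237 R=13
Round 4 (k=50): L=13 R=124
Round 5 (k=8): L=124 R=234

Answer: 124 234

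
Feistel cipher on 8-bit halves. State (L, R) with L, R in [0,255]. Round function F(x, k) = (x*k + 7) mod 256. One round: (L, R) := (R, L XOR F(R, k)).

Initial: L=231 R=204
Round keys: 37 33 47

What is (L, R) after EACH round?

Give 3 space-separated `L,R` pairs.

Answer: 204,100 100,39 39,84

Derivation:
Round 1 (k=37): L=204 R=100
Round 2 (k=33): L=100 R=39
Round 3 (k=47): L=39 R=84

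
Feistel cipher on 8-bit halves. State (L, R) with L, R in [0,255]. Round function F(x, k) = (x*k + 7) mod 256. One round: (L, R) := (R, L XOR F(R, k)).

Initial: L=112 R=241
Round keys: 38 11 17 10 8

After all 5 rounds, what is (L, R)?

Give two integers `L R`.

Answer: 82 100

Derivation:
Round 1 (k=38): L=241 R=189
Round 2 (k=11): L=189 R=215
Round 3 (k=17): L=215 R=243
Round 4 (k=10): L=243 R=82
Round 5 (k=8): L=82 R=100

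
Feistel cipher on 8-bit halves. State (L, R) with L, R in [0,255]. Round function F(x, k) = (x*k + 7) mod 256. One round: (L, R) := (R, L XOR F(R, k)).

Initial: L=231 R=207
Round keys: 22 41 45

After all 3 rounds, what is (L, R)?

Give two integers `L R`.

Round 1 (k=22): L=207 R=54
Round 2 (k=41): L=54 R=98
Round 3 (k=45): L=98 R=119

Answer: 98 119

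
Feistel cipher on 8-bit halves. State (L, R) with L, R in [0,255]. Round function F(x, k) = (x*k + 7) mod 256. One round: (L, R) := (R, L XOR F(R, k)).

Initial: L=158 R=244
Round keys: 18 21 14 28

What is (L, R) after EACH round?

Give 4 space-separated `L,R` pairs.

Answer: 244,177 177,120 120,38 38,87

Derivation:
Round 1 (k=18): L=244 R=177
Round 2 (k=21): L=177 R=120
Round 3 (k=14): L=120 R=38
Round 4 (k=28): L=38 R=87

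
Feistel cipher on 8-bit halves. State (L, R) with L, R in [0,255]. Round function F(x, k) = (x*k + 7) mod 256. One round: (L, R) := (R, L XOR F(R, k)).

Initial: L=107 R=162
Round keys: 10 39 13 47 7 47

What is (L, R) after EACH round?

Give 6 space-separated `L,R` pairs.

Round 1 (k=10): L=162 R=48
Round 2 (k=39): L=48 R=245
Round 3 (k=13): L=245 R=72
Round 4 (k=47): L=72 R=202
Round 5 (k=7): L=202 R=197
Round 6 (k=47): L=197 R=248

Answer: 162,48 48,245 245,72 72,202 202,197 197,248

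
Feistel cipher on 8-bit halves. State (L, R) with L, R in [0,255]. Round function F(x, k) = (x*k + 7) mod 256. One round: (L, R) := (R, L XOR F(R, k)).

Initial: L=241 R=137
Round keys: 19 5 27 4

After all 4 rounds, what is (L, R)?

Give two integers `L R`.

Round 1 (k=19): L=137 R=195
Round 2 (k=5): L=195 R=95
Round 3 (k=27): L=95 R=207
Round 4 (k=4): L=207 R=28

Answer: 207 28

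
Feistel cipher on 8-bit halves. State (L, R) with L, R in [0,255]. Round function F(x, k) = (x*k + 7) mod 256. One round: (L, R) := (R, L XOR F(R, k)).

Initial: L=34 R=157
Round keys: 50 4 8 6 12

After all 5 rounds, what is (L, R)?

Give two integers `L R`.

Answer: 145 55

Derivation:
Round 1 (k=50): L=157 R=147
Round 2 (k=4): L=147 R=206
Round 3 (k=8): L=206 R=228
Round 4 (k=6): L=228 R=145
Round 5 (k=12): L=145 R=55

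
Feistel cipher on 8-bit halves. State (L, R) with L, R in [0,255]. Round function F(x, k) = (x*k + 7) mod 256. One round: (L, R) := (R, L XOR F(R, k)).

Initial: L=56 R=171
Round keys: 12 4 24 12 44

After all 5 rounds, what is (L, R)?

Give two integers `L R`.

Round 1 (k=12): L=171 R=51
Round 2 (k=4): L=51 R=120
Round 3 (k=24): L=120 R=116
Round 4 (k=12): L=116 R=15
Round 5 (k=44): L=15 R=239

Answer: 15 239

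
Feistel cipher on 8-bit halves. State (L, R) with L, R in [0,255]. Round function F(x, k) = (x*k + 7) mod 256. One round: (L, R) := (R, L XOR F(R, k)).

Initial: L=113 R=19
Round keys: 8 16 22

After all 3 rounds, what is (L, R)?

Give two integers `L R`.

Answer: 244 17

Derivation:
Round 1 (k=8): L=19 R=238
Round 2 (k=16): L=238 R=244
Round 3 (k=22): L=244 R=17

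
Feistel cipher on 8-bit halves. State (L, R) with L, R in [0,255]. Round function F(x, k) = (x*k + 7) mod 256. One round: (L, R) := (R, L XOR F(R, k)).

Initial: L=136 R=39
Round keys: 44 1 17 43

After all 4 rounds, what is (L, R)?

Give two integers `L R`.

Answer: 199 105

Derivation:
Round 1 (k=44): L=39 R=51
Round 2 (k=1): L=51 R=29
Round 3 (k=17): L=29 R=199
Round 4 (k=43): L=199 R=105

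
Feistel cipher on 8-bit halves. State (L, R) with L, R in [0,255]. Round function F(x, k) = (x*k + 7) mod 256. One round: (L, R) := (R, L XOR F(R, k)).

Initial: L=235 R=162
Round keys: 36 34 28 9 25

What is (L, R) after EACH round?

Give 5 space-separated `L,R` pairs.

Answer: 162,36 36,109 109,215 215,251 251,93

Derivation:
Round 1 (k=36): L=162 R=36
Round 2 (k=34): L=36 R=109
Round 3 (k=28): L=109 R=215
Round 4 (k=9): L=215 R=251
Round 5 (k=25): L=251 R=93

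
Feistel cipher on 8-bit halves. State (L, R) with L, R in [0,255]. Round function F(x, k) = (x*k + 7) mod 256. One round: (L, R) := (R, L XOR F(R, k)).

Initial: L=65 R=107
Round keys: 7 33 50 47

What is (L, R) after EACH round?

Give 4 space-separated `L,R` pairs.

Round 1 (k=7): L=107 R=181
Round 2 (k=33): L=181 R=55
Round 3 (k=50): L=55 R=112
Round 4 (k=47): L=112 R=160

Answer: 107,181 181,55 55,112 112,160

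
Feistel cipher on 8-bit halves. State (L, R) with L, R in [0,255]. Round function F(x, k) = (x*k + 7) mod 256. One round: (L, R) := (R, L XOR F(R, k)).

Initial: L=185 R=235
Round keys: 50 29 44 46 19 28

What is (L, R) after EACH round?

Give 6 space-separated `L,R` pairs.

Round 1 (k=50): L=235 R=84
Round 2 (k=29): L=84 R=96
Round 3 (k=44): L=96 R=211
Round 4 (k=46): L=211 R=145
Round 5 (k=19): L=145 R=25
Round 6 (k=28): L=25 R=82

Answer: 235,84 84,96 96,211 211,145 145,25 25,82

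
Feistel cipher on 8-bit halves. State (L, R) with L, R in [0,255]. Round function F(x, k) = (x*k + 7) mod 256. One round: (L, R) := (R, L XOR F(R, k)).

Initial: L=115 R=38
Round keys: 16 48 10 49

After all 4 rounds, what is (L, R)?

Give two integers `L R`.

Round 1 (k=16): L=38 R=20
Round 2 (k=48): L=20 R=225
Round 3 (k=10): L=225 R=197
Round 4 (k=49): L=197 R=93

Answer: 197 93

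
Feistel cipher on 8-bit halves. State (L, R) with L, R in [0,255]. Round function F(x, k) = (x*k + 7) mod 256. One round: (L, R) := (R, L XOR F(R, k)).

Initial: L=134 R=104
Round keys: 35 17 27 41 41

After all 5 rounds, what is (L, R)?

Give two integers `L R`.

Round 1 (k=35): L=104 R=185
Round 2 (k=17): L=185 R=56
Round 3 (k=27): L=56 R=86
Round 4 (k=41): L=86 R=245
Round 5 (k=41): L=245 R=18

Answer: 245 18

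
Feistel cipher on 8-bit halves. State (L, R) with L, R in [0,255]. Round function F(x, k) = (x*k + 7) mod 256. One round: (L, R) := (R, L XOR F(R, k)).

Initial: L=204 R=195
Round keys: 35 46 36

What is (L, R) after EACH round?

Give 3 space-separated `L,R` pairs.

Round 1 (k=35): L=195 R=124
Round 2 (k=46): L=124 R=140
Round 3 (k=36): L=140 R=203

Answer: 195,124 124,140 140,203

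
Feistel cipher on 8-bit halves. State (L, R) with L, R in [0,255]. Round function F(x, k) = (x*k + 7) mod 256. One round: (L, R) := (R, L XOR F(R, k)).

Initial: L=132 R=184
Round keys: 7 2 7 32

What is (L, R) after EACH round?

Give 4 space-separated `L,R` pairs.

Answer: 184,139 139,165 165,1 1,130

Derivation:
Round 1 (k=7): L=184 R=139
Round 2 (k=2): L=139 R=165
Round 3 (k=7): L=165 R=1
Round 4 (k=32): L=1 R=130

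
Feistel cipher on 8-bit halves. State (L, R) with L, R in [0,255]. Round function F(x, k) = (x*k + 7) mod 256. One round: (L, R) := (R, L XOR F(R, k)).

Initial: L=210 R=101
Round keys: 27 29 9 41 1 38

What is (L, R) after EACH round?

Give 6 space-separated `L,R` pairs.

Round 1 (k=27): L=101 R=124
Round 2 (k=29): L=124 R=118
Round 3 (k=9): L=118 R=81
Round 4 (k=41): L=81 R=118
Round 5 (k=1): L=118 R=44
Round 6 (k=38): L=44 R=249

Answer: 101,124 124,118 118,81 81,118 118,44 44,249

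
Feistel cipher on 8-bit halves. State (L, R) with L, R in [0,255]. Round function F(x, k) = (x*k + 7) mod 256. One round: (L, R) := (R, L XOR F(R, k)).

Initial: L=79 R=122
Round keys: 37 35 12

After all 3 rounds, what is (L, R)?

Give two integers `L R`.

Answer: 3 205

Derivation:
Round 1 (k=37): L=122 R=230
Round 2 (k=35): L=230 R=3
Round 3 (k=12): L=3 R=205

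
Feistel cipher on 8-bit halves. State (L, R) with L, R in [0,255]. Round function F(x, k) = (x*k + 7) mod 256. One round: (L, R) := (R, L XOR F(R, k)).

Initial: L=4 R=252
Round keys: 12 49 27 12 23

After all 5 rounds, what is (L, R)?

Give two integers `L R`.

Answer: 233 252

Derivation:
Round 1 (k=12): L=252 R=211
Round 2 (k=49): L=211 R=150
Round 3 (k=27): L=150 R=10
Round 4 (k=12): L=10 R=233
Round 5 (k=23): L=233 R=252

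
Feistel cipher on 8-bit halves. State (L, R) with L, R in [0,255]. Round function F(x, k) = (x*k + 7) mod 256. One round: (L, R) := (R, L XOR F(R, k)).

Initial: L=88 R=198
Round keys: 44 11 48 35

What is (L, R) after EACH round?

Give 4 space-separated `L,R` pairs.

Round 1 (k=44): L=198 R=87
Round 2 (k=11): L=87 R=2
Round 3 (k=48): L=2 R=48
Round 4 (k=35): L=48 R=149

Answer: 198,87 87,2 2,48 48,149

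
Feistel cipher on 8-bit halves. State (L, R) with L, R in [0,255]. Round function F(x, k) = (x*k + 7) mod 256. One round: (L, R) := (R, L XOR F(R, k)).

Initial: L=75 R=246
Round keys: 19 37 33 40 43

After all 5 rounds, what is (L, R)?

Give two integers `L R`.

Answer: 64 75

Derivation:
Round 1 (k=19): L=246 R=2
Round 2 (k=37): L=2 R=167
Round 3 (k=33): L=167 R=140
Round 4 (k=40): L=140 R=64
Round 5 (k=43): L=64 R=75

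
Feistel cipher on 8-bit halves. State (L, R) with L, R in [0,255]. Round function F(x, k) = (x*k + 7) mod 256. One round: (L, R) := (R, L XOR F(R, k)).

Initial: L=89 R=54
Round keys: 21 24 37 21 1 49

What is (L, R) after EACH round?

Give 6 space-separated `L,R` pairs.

Answer: 54,44 44,17 17,80 80,134 134,221 221,210

Derivation:
Round 1 (k=21): L=54 R=44
Round 2 (k=24): L=44 R=17
Round 3 (k=37): L=17 R=80
Round 4 (k=21): L=80 R=134
Round 5 (k=1): L=134 R=221
Round 6 (k=49): L=221 R=210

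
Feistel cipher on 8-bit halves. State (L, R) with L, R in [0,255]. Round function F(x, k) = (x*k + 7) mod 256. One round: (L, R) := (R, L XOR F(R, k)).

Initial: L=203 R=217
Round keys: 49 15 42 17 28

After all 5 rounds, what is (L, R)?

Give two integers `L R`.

Answer: 44 85

Derivation:
Round 1 (k=49): L=217 R=91
Round 2 (k=15): L=91 R=133
Round 3 (k=42): L=133 R=130
Round 4 (k=17): L=130 R=44
Round 5 (k=28): L=44 R=85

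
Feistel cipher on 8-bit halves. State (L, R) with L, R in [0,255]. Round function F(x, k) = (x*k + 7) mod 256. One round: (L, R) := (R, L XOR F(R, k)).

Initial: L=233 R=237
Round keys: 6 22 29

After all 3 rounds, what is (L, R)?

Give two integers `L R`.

Answer: 66 253

Derivation:
Round 1 (k=6): L=237 R=124
Round 2 (k=22): L=124 R=66
Round 3 (k=29): L=66 R=253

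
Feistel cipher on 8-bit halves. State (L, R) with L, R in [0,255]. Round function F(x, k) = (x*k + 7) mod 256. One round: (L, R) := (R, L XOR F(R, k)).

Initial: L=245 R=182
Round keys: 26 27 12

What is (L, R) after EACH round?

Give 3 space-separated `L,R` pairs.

Answer: 182,118 118,207 207,205

Derivation:
Round 1 (k=26): L=182 R=118
Round 2 (k=27): L=118 R=207
Round 3 (k=12): L=207 R=205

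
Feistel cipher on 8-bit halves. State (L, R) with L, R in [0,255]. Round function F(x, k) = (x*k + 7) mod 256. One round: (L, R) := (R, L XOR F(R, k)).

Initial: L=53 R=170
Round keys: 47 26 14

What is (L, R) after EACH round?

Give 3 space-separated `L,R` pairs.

Answer: 170,8 8,125 125,213

Derivation:
Round 1 (k=47): L=170 R=8
Round 2 (k=26): L=8 R=125
Round 3 (k=14): L=125 R=213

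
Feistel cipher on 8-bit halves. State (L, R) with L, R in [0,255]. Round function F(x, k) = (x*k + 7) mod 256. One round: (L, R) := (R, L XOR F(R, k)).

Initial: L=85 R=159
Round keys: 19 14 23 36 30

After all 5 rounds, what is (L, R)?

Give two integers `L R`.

Answer: 189 193

Derivation:
Round 1 (k=19): L=159 R=129
Round 2 (k=14): L=129 R=138
Round 3 (k=23): L=138 R=236
Round 4 (k=36): L=236 R=189
Round 5 (k=30): L=189 R=193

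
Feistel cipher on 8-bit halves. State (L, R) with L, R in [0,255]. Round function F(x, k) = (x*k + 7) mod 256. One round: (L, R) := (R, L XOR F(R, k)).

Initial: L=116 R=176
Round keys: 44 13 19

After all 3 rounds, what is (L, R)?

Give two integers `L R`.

Round 1 (k=44): L=176 R=51
Round 2 (k=13): L=51 R=46
Round 3 (k=19): L=46 R=66

Answer: 46 66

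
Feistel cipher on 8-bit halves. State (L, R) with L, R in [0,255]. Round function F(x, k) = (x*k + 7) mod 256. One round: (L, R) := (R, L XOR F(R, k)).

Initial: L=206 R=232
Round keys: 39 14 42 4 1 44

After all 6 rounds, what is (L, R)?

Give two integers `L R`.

Round 1 (k=39): L=232 R=145
Round 2 (k=14): L=145 R=29
Round 3 (k=42): L=29 R=88
Round 4 (k=4): L=88 R=122
Round 5 (k=1): L=122 R=217
Round 6 (k=44): L=217 R=41

Answer: 217 41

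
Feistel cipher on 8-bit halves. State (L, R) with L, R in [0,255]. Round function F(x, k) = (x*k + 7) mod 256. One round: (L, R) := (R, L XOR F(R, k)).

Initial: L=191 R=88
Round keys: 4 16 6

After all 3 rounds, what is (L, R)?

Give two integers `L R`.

Round 1 (k=4): L=88 R=216
Round 2 (k=16): L=216 R=223
Round 3 (k=6): L=223 R=153

Answer: 223 153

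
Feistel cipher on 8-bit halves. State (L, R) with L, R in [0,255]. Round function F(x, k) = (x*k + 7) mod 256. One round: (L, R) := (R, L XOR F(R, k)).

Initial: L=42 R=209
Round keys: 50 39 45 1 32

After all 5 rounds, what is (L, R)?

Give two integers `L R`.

Round 1 (k=50): L=209 R=243
Round 2 (k=39): L=243 R=221
Round 3 (k=45): L=221 R=19
Round 4 (k=1): L=19 R=199
Round 5 (k=32): L=199 R=244

Answer: 199 244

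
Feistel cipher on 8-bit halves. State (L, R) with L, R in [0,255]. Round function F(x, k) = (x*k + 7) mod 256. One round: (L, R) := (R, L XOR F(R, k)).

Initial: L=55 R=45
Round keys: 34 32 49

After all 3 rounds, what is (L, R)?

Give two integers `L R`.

Answer: 234 231

Derivation:
Round 1 (k=34): L=45 R=54
Round 2 (k=32): L=54 R=234
Round 3 (k=49): L=234 R=231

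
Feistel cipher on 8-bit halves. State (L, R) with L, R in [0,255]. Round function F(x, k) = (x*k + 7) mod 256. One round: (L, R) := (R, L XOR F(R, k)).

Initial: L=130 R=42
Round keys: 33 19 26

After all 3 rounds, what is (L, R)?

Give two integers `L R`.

Answer: 58 24

Derivation:
Round 1 (k=33): L=42 R=243
Round 2 (k=19): L=243 R=58
Round 3 (k=26): L=58 R=24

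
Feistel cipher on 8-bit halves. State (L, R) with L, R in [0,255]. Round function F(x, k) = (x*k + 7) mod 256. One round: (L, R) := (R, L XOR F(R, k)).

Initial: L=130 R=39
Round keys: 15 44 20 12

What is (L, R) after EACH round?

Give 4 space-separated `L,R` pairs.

Round 1 (k=15): L=39 R=210
Round 2 (k=44): L=210 R=56
Round 3 (k=20): L=56 R=181
Round 4 (k=12): L=181 R=187

Answer: 39,210 210,56 56,181 181,187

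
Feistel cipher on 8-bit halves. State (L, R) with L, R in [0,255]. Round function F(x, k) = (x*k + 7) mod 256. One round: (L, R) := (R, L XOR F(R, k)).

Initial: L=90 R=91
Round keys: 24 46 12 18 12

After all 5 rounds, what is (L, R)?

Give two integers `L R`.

Round 1 (k=24): L=91 R=213
Round 2 (k=46): L=213 R=22
Round 3 (k=12): L=22 R=218
Round 4 (k=18): L=218 R=77
Round 5 (k=12): L=77 R=121

Answer: 77 121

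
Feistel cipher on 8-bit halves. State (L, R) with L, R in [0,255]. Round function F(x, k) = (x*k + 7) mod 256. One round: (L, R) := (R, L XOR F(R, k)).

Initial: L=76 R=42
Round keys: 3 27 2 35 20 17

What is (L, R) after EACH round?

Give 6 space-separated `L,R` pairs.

Round 1 (k=3): L=42 R=201
Round 2 (k=27): L=201 R=16
Round 3 (k=2): L=16 R=238
Round 4 (k=35): L=238 R=129
Round 5 (k=20): L=129 R=245
Round 6 (k=17): L=245 R=205

Answer: 42,201 201,16 16,238 238,129 129,245 245,205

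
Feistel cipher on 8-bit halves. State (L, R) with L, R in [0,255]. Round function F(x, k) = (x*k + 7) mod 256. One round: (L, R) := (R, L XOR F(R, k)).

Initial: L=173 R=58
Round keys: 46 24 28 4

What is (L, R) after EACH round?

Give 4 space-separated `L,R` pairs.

Answer: 58,222 222,237 237,45 45,86

Derivation:
Round 1 (k=46): L=58 R=222
Round 2 (k=24): L=222 R=237
Round 3 (k=28): L=237 R=45
Round 4 (k=4): L=45 R=86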